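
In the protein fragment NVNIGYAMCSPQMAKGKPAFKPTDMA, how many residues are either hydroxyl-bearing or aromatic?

Hydroxyl-bearing: S, T, Y. Aromatic: F, W, Y.
Hydroxyl-bearing residues here: Y6, S10, T23 (3).
Aromatic residues here: Y6, F20 (2).
Y is in both groups, so the 1 Y residue must not be double-counted.
Total = 3 + 2 − 1 = 4.

4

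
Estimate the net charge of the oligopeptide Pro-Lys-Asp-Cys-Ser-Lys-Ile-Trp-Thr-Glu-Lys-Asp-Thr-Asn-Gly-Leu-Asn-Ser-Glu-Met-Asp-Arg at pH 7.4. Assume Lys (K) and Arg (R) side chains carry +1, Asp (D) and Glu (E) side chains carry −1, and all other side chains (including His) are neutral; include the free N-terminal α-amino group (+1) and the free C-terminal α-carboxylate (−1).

Positive (K, R): Lys2, Lys6, Lys11, Arg22 → +4.
Negative (D, E): Asp3, Glu10, Asp12, Glu19, Asp21 → −5.
The N-terminus (+1) and C-terminus (−1) cancel.
Net charge = (+4) + (−5) = −1.

-1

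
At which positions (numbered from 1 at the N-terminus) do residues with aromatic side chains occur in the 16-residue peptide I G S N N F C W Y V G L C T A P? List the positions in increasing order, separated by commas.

Phenylalanine (F), tryptophan (W), and tyrosine (Y) have aromatic ring side chains.
Matching residues: F6, W8, Y9.

6, 8, 9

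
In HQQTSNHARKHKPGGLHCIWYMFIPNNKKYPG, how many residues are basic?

The basic amino acids are Lys (K), Arg (R), and His (H).
Matching residues: H1, H7, R9, K10, H11, K12, H17, K28, K29.

9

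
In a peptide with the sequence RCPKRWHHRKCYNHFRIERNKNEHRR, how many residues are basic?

K, R, and H are the three residues with basic side chains (ε-amine, guanidinium, and imidazole respectively).
Matching residues: R1, K4, R5, H7, H8, R9, K10, H14, R16, R19, K21, H24, R25, R26.

14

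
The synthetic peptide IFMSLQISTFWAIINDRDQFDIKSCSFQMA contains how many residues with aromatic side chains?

5

Phenylalanine (F), tryptophan (W), and tyrosine (Y) have aromatic ring side chains.
Matching residues: F2, F10, W11, F20, F27.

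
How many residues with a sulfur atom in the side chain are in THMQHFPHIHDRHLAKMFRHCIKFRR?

3

Cysteine (C, thiol) and methionine (M, thioether) are the two sulfur-containing amino acids.
Matching residues: M3, M17, C21.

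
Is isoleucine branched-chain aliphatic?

Yes

V, L, and I make up the branched-chain aliphatic group.
Isoleucine is in this group.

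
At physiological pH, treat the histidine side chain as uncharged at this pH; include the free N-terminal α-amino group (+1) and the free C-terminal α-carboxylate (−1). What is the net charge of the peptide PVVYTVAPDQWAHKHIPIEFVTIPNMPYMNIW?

Near pH 7.4, K and R contribute +1 each, D and E contribute −1 each, and every other side chain (His included, as stated) is uncharged.
Positive (K, R): K14 → +1.
Negative (D, E): D9, E19 → −2.
The N-terminus (+1) and C-terminus (−1) cancel.
Net charge = (+1) + (−2) = −1.

-1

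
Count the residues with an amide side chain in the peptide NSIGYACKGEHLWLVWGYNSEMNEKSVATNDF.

Only N (asparagine) and Q (glutamine) carry a side-chain carboxamide.
Matching residues: N1, N19, N23, N30.

4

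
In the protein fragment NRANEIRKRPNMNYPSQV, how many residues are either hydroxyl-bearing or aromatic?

2

Hydroxyl-bearing: S, T, Y. Aromatic: F, W, Y.
Hydroxyl-bearing residues here: Y14, S16 (2).
Aromatic residues here: Y14 (1).
Y is in both groups, so the 1 Y residue must not be double-counted.
Total = 2 + 1 − 1 = 2.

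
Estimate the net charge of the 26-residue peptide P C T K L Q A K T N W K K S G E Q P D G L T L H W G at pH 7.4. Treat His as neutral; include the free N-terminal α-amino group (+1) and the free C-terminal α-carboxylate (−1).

+2

Near pH 7.4, K and R contribute +1 each, D and E contribute −1 each, and every other side chain (His included, as stated) is uncharged.
Positive (K, R): K4, K8, K12, K13 → +4.
Negative (D, E): E16, D19 → −2.
The N-terminus (+1) and C-terminus (−1) cancel.
Net charge = (+4) + (−2) = +2.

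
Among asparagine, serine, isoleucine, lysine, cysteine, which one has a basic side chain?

Lysine (K), arginine (R), and histidine (H) have basic, nitrogen-containing side chains.
Of the listed options, only lysine belongs to this group.

lysine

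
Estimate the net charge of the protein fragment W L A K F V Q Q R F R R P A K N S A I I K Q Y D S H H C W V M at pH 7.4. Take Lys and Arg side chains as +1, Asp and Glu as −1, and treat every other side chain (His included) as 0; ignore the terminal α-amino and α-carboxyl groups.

+5

Positive (K, R): K4, R9, R11, R12, K15, K21 → +6.
Negative (D, E): D24 → −1.
Net charge = (+6) + (−1) = +5.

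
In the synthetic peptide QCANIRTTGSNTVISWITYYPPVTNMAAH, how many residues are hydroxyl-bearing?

Serine (S), threonine (T), and tyrosine (Y) each carry a hydroxyl group on the side chain.
Matching residues: T7, T8, S10, T12, S15, T18, Y19, Y20, T24.

9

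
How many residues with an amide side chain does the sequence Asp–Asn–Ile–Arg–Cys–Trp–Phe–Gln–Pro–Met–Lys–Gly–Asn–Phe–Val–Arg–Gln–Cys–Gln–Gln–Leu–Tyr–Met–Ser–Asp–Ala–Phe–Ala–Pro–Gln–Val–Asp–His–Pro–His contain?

The amide-side-chain residues are Asn (N) and Gln (Q).
Matching residues: Asn2, Gln8, Asn13, Gln17, Gln19, Gln20, Gln30.

7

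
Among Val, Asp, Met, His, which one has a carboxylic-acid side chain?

Asp

The acidic residues are Asp (D) and Glu (E), whose side chains end in a carboxylate group.
Of the listed options, only Asp belongs to this group.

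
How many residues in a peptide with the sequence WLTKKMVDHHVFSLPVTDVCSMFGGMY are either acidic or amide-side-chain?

Acidic: D, E. Amide-side-chain: N, Q.
Acidic residues here: D8, D18 (2).
Amide-side-chain residues here: none (0).
The two groups share no amino acid, so total = 2 + 0 = 2.

2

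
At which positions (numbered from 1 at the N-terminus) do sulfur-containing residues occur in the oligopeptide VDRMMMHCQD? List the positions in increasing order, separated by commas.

4, 5, 6, 8

Only Cys (C) and Met (M) have a sulfur atom in the side chain.
Matching residues: M4, M5, M6, C8.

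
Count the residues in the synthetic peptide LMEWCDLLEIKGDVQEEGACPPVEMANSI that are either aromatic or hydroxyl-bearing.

2

Aromatic: F, W, Y. Hydroxyl-bearing: S, T, Y.
Aromatic residues here: W4 (1).
Hydroxyl-bearing residues here: S28 (1).
(Y belongs to both groups, but none appear in this sequence.) Total = 1 + 1 = 2.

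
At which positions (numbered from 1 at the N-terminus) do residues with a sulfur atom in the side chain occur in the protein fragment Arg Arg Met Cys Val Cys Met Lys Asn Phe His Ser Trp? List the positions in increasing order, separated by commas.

The sulfur-bearing residues are cysteine (–SH) and methionine (–S–CH₃).
Matching residues: Met3, Cys4, Cys6, Met7.

3, 4, 6, 7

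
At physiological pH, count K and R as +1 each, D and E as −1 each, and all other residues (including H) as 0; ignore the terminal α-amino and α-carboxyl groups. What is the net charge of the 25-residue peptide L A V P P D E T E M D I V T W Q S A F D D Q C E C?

Positive (K, R): none → +0.
Negative (D, E): D6, E7, E9, D11, D20, D21, E24 → −7.
Net charge = (+0) + (−7) = −7.

-7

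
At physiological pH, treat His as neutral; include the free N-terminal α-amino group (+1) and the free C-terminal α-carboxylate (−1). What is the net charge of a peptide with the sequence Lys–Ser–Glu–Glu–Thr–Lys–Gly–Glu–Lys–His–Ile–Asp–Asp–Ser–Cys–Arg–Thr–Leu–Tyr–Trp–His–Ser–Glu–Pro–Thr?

-2

The side chains ionized at physiological pH are Lys/Arg (+1) and Asp/Glu (−1); with His treated as neutral, nothing else contributes.
Positive (K, R): Lys1, Lys6, Lys9, Arg16 → +4.
Negative (D, E): Glu3, Glu4, Glu8, Asp12, Asp13, Glu23 → −6.
The N-terminus (+1) and C-terminus (−1) cancel.
Net charge = (+4) + (−6) = −2.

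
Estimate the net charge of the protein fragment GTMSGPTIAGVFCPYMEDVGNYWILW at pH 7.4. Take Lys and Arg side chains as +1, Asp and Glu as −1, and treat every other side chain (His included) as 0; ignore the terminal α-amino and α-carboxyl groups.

-2

Positive (K, R): none → +0.
Negative (D, E): E17, D18 → −2.
Net charge = (+0) + (−2) = −2.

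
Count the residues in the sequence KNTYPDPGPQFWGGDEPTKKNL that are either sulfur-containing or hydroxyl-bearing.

Sulfur-containing: C, M. Hydroxyl-bearing: S, T, Y.
Sulfur-containing residues here: none (0).
Hydroxyl-bearing residues here: T3, Y4, T18 (3).
The two groups share no amino acid, so total = 0 + 3 = 3.

3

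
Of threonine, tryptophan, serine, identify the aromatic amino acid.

F, W, and Y each carry an aromatic ring on the side chain.
Of the listed options, only tryptophan belongs to this group.

tryptophan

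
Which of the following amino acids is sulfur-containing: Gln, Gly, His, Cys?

Cys

The sulfur-bearing residues are cysteine (–SH) and methionine (–S–CH₃).
Of the listed options, only Cys belongs to this group.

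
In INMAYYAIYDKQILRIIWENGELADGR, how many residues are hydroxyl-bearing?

3

S, T, and Y are the three residues with a side-chain hydroxyl.
Matching residues: Y5, Y6, Y9.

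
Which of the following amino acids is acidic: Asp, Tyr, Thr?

Only D (aspartate) and E (glutamate) carry a side-chain carboxylic acid.
Of the listed options, only Asp belongs to this group.

Asp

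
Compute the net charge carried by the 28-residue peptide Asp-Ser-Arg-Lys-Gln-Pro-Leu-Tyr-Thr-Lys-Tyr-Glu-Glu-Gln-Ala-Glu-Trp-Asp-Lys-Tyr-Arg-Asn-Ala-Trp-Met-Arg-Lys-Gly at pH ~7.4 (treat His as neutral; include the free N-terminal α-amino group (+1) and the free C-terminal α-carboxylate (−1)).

The side chains ionized at physiological pH are Lys/Arg (+1) and Asp/Glu (−1); with His treated as neutral, nothing else contributes.
Positive (K, R): Arg3, Lys4, Lys10, Lys19, Arg21, Arg26, Lys27 → +7.
Negative (D, E): Asp1, Glu12, Glu13, Glu16, Asp18 → −5.
The N-terminus (+1) and C-terminus (−1) cancel.
Net charge = (+7) + (−5) = +2.

+2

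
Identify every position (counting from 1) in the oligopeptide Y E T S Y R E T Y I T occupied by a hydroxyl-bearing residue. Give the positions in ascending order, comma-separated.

1, 3, 4, 5, 8, 9, 11

Serine (S), threonine (T), and tyrosine (Y) each carry a hydroxyl group on the side chain.
Matching residues: Y1, T3, S4, Y5, T8, Y9, T11.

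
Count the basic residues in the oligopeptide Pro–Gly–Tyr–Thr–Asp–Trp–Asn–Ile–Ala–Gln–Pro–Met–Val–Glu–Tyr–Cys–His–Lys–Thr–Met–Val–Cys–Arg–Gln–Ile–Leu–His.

The basic amino acids are Lys (K), Arg (R), and His (H).
Matching residues: His17, Lys18, Arg23, His27.

4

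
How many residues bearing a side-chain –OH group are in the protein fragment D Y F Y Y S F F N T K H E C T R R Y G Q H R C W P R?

7

Serine (S), threonine (T), and tyrosine (Y) each carry a hydroxyl group on the side chain.
Matching residues: Y2, Y4, Y5, S6, T10, T15, Y18.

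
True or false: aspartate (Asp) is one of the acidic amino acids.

The acidic residues are Asp (D) and Glu (E), whose side chains end in a carboxylate group.
Aspartate is in this group.

True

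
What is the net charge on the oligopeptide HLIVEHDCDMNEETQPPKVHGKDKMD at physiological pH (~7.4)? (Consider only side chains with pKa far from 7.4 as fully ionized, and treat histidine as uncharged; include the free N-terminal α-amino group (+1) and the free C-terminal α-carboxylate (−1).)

The side chains ionized at physiological pH are Lys/Arg (+1) and Asp/Glu (−1); with His treated as neutral, nothing else contributes.
Positive (K, R): K18, K22, K24 → +3.
Negative (D, E): E5, D7, D9, E12, E13, D23, D26 → −7.
The N-terminus (+1) and C-terminus (−1) cancel.
Net charge = (+3) + (−7) = −4.

-4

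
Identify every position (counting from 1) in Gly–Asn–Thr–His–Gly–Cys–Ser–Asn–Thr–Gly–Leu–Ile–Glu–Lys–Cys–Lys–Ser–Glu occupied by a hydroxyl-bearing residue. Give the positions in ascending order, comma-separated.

The –OH-bearing residues are Ser, Thr (aliphatic alcohols), and Tyr (phenol).
Matching residues: Thr3, Ser7, Thr9, Ser17.

3, 7, 9, 17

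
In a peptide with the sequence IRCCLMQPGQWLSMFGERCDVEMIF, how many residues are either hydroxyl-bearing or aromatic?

Hydroxyl-bearing: S, T, Y. Aromatic: F, W, Y.
Hydroxyl-bearing residues here: S13 (1).
Aromatic residues here: W11, F15, F25 (3).
(Y belongs to both groups, but none appear in this sequence.) Total = 1 + 3 = 4.

4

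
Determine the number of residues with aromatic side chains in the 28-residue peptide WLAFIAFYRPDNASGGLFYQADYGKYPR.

The aromatic amino acids are Phe (F, benzyl), Trp (W, indole), and Tyr (Y, phenol).
Matching residues: W1, F4, F7, Y8, F18, Y19, Y23, Y26.

8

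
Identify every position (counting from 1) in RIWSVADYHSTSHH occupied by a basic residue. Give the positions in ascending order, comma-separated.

The basic amino acids are Lys (K), Arg (R), and His (H).
Matching residues: R1, H9, H13, H14.

1, 9, 13, 14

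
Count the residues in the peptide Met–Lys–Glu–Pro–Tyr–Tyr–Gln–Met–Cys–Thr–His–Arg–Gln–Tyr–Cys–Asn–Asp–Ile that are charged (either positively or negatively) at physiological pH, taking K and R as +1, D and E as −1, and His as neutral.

4

Charged side chains at pH ~7.4: K, R (positive); D, E (negative).
Matching residues: Lys2, Glu3, Arg12, Asp17.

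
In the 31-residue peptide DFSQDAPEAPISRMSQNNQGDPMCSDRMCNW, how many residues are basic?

2

The basic amino acids are Lys (K), Arg (R), and His (H).
Matching residues: R13, R27.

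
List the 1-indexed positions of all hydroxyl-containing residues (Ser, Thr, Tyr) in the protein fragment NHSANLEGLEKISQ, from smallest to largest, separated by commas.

3, 13

Matching residues: S3, S13.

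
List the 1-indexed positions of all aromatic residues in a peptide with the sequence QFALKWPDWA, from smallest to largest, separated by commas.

2, 6, 9

F, W, and Y each carry an aromatic ring on the side chain.
Matching residues: F2, W6, W9.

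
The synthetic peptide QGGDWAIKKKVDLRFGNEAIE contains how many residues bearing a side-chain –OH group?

0

The –OH-bearing residues are Ser, Thr (aliphatic alcohols), and Tyr (phenol).
None of the 21 residues belong to this group.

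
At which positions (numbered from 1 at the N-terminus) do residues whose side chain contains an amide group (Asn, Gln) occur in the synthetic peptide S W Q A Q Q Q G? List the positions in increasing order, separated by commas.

Matching residues: Q3, Q5, Q6, Q7.

3, 5, 6, 7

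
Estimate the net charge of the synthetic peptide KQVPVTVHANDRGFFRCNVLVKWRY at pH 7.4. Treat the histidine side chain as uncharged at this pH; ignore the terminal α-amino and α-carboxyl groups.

+4

At pH ~7.4 the Lys and Arg side chains are protonated (+1), the Asp and Glu side chains are deprotonated (−1), and with His taken as neutral all other side chains carry no charge.
Positive (K, R): K1, R12, R16, K22, R24 → +5.
Negative (D, E): D11 → −1.
Net charge = (+5) + (−1) = +4.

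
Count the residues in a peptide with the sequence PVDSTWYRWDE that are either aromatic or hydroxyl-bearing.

Aromatic: F, W, Y. Hydroxyl-bearing: S, T, Y.
Aromatic residues here: W6, Y7, W9 (3).
Hydroxyl-bearing residues here: S4, T5, Y7 (3).
Y is in both groups, so the 1 Y residue must not be double-counted.
Total = 3 + 3 − 1 = 5.

5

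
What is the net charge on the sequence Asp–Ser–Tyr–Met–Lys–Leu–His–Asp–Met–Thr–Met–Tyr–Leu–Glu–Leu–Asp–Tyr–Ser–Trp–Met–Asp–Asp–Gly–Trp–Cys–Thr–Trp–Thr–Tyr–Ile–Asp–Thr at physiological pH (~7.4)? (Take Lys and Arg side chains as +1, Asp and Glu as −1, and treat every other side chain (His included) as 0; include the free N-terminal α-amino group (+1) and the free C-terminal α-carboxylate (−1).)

-6

Positive (K, R): Lys5 → +1.
Negative (D, E): Asp1, Asp8, Glu14, Asp16, Asp21, Asp22, Asp31 → −7.
The N-terminus (+1) and C-terminus (−1) cancel.
Net charge = (+1) + (−7) = −6.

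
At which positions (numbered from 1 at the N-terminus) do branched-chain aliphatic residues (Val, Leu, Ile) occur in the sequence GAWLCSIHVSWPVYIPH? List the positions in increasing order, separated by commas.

Matching residues: L4, I7, V9, V13, I15.

4, 7, 9, 13, 15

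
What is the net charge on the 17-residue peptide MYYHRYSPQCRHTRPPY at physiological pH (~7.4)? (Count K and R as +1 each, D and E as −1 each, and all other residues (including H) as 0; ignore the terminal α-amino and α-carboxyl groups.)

+3

Positive (K, R): R5, R11, R14 → +3.
Negative (D, E): none → −0.
Net charge = (+3) + (−0) = +3.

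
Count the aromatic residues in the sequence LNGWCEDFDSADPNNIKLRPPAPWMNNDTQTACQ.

The aromatic amino acids are Phe (F, benzyl), Trp (W, indole), and Tyr (Y, phenol).
Matching residues: W4, F8, W24.

3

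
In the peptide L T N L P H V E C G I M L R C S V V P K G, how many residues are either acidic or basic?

4

Acidic: D, E. Basic: H, K, R.
Acidic residues here: E8 (1).
Basic residues here: H6, R14, K20 (3).
The two groups share no amino acid, so total = 1 + 3 = 4.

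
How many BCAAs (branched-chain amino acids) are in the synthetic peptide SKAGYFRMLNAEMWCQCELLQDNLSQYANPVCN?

The BCAAs are Val, Leu, and Ile — aliphatic side chains with a branch point.
Matching residues: L9, L19, L20, L24, V31.

5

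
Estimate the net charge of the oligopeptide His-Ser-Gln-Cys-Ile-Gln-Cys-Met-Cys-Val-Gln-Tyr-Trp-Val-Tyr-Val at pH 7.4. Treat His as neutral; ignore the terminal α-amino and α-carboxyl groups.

0

Near pH 7.4, K and R contribute +1 each, D and E contribute −1 each, and every other side chain (His included, as stated) is uncharged.
Positive (K, R): none → +0.
Negative (D, E): none → −0.
Net charge = (+0) + (−0) = 0.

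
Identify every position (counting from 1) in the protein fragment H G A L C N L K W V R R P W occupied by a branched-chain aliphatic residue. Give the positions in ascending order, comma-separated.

Valine (V), leucine (L), and isoleucine (I) are the branched-chain amino acids.
Matching residues: L4, L7, V10.

4, 7, 10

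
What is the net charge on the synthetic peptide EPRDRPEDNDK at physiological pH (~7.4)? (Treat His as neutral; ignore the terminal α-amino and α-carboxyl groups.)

Near pH 7.4, K and R contribute +1 each, D and E contribute −1 each, and every other side chain (His included, as stated) is uncharged.
Positive (K, R): R3, R5, K11 → +3.
Negative (D, E): E1, D4, E7, D8, D10 → −5.
Net charge = (+3) + (−5) = −2.

-2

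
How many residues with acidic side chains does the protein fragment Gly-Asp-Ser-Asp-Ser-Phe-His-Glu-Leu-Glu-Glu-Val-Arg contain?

5

Aspartate (D) and glutamate (E) have carboxylic-acid side chains and are the acidic amino acids.
Matching residues: Asp2, Asp4, Glu8, Glu10, Glu11.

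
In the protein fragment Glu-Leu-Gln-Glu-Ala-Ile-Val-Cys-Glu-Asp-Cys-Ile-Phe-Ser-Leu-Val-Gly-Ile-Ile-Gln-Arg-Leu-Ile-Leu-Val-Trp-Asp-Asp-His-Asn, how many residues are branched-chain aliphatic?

12

V, L, and I make up the branched-chain aliphatic group.
Matching residues: Leu2, Ile6, Val7, Ile12, Leu15, Val16, Ile18, Ile19, Leu22, Ile23, Leu24, Val25.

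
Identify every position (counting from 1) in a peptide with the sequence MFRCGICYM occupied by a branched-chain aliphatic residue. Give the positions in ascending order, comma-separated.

The BCAAs are Val, Leu, and Ile — aliphatic side chains with a branch point.
Matching residues: I6.

6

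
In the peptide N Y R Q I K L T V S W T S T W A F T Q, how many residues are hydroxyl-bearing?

7

The –OH-bearing residues are Ser, Thr (aliphatic alcohols), and Tyr (phenol).
Matching residues: Y2, T8, S10, T12, S13, T14, T18.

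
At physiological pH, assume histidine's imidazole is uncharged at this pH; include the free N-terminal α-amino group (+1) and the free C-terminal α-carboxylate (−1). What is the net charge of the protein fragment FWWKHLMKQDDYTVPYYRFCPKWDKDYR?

At pH ~7.4 the Lys and Arg side chains are protonated (+1), the Asp and Glu side chains are deprotonated (−1), and with His taken as neutral all other side chains carry no charge.
Positive (K, R): K4, K8, R18, K22, K25, R28 → +6.
Negative (D, E): D10, D11, D24, D26 → −4.
The N-terminus (+1) and C-terminus (−1) cancel.
Net charge = (+6) + (−4) = +2.

+2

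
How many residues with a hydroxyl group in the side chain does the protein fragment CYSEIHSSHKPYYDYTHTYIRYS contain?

12

Serine (S), threonine (T), and tyrosine (Y) each carry a hydroxyl group on the side chain.
Matching residues: Y2, S3, S7, S8, Y12, Y13, Y15, T16, T18, Y19, Y22, S23.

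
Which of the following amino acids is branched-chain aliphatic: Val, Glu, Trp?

Val

V, L, and I make up the branched-chain aliphatic group.
Of the listed options, only Val belongs to this group.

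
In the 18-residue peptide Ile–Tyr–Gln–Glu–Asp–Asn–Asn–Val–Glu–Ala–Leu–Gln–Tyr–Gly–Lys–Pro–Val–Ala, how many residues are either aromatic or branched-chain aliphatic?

6

Aromatic: F, W, Y. Branched-chain aliphatic: I, L, V.
Aromatic residues here: Tyr2, Tyr13 (2).
Branched-chain aliphatic residues here: Ile1, Val8, Leu11, Val17 (4).
The two groups share no amino acid, so total = 2 + 4 = 6.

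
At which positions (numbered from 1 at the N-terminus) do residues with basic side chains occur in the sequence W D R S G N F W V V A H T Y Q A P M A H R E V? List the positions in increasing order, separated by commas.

3, 12, 20, 21

Lysine (K), arginine (R), and histidine (H) have basic, nitrogen-containing side chains.
Matching residues: R3, H12, H20, R21.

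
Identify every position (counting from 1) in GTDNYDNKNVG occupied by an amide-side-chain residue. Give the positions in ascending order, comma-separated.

4, 7, 9

The amide-side-chain residues are Asn (N) and Gln (Q).
Matching residues: N4, N7, N9.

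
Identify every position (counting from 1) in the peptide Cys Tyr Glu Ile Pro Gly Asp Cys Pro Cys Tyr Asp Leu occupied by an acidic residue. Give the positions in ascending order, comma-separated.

3, 7, 12

Matching residues: Glu3, Asp7, Asp12.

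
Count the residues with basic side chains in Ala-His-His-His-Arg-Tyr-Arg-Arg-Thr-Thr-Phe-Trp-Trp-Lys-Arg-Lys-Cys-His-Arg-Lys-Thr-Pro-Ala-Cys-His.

13

K, R, and H are the three residues with basic side chains (ε-amine, guanidinium, and imidazole respectively).
Matching residues: His2, His3, His4, Arg5, Arg7, Arg8, Lys14, Arg15, Lys16, His18, Arg19, Lys20, His25.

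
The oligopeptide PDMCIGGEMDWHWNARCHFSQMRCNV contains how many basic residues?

K, R, and H are the three residues with basic side chains (ε-amine, guanidinium, and imidazole respectively).
Matching residues: H12, R16, H18, R23.

4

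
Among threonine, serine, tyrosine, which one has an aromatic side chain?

F, W, and Y each carry an aromatic ring on the side chain.
Of the listed options, only tyrosine belongs to this group.

tyrosine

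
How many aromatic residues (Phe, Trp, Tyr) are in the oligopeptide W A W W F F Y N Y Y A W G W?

Matching residues: W1, W3, W4, F5, F6, Y7, Y9, Y10, W12, W14.

10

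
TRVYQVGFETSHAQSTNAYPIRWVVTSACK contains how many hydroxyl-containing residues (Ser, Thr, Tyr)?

9

Matching residues: T1, Y4, T10, S11, S15, T16, Y19, T26, S27.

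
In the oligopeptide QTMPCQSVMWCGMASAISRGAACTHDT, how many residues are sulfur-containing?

6

Only Cys (C) and Met (M) have a sulfur atom in the side chain.
Matching residues: M3, C5, M9, C11, M13, C23.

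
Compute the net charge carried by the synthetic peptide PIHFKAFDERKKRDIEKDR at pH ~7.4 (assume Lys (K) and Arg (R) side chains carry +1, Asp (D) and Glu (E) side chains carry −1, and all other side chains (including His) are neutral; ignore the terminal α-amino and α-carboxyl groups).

+2

Positive (K, R): K5, R10, K11, K12, R13, K17, R19 → +7.
Negative (D, E): D8, E9, D14, E16, D18 → −5.
Net charge = (+7) + (−5) = +2.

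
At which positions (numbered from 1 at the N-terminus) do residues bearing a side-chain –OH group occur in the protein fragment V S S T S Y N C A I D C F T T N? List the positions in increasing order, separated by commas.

2, 3, 4, 5, 6, 14, 15

S, T, and Y are the three residues with a side-chain hydroxyl.
Matching residues: S2, S3, T4, S5, Y6, T14, T15.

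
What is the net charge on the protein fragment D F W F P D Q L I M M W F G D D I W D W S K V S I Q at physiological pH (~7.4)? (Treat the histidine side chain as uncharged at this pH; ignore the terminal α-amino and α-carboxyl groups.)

-4

At pH ~7.4 the Lys and Arg side chains are protonated (+1), the Asp and Glu side chains are deprotonated (−1), and with His taken as neutral all other side chains carry no charge.
Positive (K, R): K22 → +1.
Negative (D, E): D1, D6, D15, D16, D19 → −5.
Net charge = (+1) + (−5) = −4.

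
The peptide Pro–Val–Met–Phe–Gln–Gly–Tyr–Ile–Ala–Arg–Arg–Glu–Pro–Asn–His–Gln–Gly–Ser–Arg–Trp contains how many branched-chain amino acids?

2

The BCAAs are Val, Leu, and Ile — aliphatic side chains with a branch point.
Matching residues: Val2, Ile8.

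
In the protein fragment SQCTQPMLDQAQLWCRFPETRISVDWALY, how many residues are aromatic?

Phenylalanine (F), tryptophan (W), and tyrosine (Y) have aromatic ring side chains.
Matching residues: W14, F17, W26, Y29.

4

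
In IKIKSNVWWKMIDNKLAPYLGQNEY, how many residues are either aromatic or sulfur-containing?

Aromatic: F, W, Y. Sulfur-containing: C, M.
Aromatic residues here: W8, W9, Y19, Y25 (4).
Sulfur-containing residues here: M11 (1).
The two groups share no amino acid, so total = 4 + 1 = 5.

5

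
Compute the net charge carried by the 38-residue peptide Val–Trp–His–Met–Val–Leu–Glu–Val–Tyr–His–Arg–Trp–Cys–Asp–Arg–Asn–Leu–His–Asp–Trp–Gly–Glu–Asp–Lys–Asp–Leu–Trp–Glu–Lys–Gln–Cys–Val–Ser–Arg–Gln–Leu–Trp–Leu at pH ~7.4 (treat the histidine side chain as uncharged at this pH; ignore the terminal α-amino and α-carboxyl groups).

-2

At pH ~7.4 the Lys and Arg side chains are protonated (+1), the Asp and Glu side chains are deprotonated (−1), and with His taken as neutral all other side chains carry no charge.
Positive (K, R): Arg11, Arg15, Lys24, Lys29, Arg34 → +5.
Negative (D, E): Glu7, Asp14, Asp19, Glu22, Asp23, Asp25, Glu28 → −7.
Net charge = (+5) + (−7) = −2.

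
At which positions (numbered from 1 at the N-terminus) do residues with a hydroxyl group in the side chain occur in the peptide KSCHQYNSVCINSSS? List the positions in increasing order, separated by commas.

2, 6, 8, 13, 14, 15

S, T, and Y are the three residues with a side-chain hydroxyl.
Matching residues: S2, Y6, S8, S13, S14, S15.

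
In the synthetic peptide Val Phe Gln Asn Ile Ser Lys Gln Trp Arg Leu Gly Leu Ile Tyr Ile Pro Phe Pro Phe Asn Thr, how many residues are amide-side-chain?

4

The amide-side-chain residues are Asn (N) and Gln (Q).
Matching residues: Gln3, Asn4, Gln8, Asn21.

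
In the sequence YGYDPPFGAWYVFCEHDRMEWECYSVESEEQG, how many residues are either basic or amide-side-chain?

3

Basic: H, K, R. Amide-side-chain: N, Q.
Basic residues here: H16, R18 (2).
Amide-side-chain residues here: Q31 (1).
The two groups share no amino acid, so total = 2 + 1 = 3.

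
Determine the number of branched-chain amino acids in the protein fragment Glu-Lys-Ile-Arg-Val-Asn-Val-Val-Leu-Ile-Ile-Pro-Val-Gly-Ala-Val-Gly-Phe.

9

Valine (V), leucine (L), and isoleucine (I) are the branched-chain amino acids.
Matching residues: Ile3, Val5, Val7, Val8, Leu9, Ile10, Ile11, Val13, Val16.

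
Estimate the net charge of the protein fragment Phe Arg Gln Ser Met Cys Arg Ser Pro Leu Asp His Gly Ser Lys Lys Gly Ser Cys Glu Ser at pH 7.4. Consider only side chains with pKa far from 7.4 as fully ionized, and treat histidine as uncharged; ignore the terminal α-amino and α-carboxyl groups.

Near pH 7.4, K and R contribute +1 each, D and E contribute −1 each, and every other side chain (His included, as stated) is uncharged.
Positive (K, R): Arg2, Arg7, Lys15, Lys16 → +4.
Negative (D, E): Asp11, Glu20 → −2.
Net charge = (+4) + (−2) = +2.

+2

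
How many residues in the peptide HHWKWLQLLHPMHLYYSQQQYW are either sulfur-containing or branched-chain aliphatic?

Sulfur-containing: C, M. Branched-chain aliphatic: I, L, V.
Sulfur-containing residues here: M12 (1).
Branched-chain aliphatic residues here: L6, L8, L9, L14 (4).
The two groups share no amino acid, so total = 1 + 4 = 5.

5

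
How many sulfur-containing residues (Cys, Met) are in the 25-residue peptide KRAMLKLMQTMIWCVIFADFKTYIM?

5

Matching residues: M4, M8, M11, C14, M25.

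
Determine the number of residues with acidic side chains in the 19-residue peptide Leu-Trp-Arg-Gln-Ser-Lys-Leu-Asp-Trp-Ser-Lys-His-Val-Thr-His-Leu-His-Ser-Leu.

1

The acidic residues are Asp (D) and Glu (E), whose side chains end in a carboxylate group.
Matching residues: Asp8.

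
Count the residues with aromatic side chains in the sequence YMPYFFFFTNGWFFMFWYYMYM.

The aromatic amino acids are Phe (F, benzyl), Trp (W, indole), and Tyr (Y, phenol).
Matching residues: Y1, Y4, F5, F6, F7, F8, W12, F13, F14, F16, W17, Y18, Y19, Y21.

14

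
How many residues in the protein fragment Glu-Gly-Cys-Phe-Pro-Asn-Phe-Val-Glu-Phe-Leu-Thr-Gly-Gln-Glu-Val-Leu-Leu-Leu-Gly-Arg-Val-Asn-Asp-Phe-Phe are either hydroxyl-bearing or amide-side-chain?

Hydroxyl-bearing: S, T, Y. Amide-side-chain: N, Q.
Hydroxyl-bearing residues here: Thr12 (1).
Amide-side-chain residues here: Asn6, Gln14, Asn23 (3).
The two groups share no amino acid, so total = 1 + 3 = 4.

4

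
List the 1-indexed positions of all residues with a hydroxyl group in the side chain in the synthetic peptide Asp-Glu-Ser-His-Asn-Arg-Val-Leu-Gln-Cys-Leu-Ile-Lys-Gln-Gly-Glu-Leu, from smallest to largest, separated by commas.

3

Serine (S), threonine (T), and tyrosine (Y) each carry a hydroxyl group on the side chain.
Matching residues: Ser3.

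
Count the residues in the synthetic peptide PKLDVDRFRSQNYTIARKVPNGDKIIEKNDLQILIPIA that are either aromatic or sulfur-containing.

2

Aromatic: F, W, Y. Sulfur-containing: C, M.
Aromatic residues here: F8, Y13 (2).
Sulfur-containing residues here: none (0).
The two groups share no amino acid, so total = 2 + 0 = 2.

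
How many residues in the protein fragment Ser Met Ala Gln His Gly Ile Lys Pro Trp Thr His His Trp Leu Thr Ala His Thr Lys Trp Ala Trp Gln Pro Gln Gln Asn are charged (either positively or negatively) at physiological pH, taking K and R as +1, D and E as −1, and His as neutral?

Charged side chains at pH ~7.4: K, R (positive); D, E (negative).
Matching residues: Lys8, Lys20.

2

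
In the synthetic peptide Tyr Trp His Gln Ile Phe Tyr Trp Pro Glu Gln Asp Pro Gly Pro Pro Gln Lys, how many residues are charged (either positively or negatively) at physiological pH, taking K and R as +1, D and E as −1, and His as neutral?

Charged side chains at pH ~7.4: K, R (positive); D, E (negative).
Matching residues: Glu10, Asp12, Lys18.

3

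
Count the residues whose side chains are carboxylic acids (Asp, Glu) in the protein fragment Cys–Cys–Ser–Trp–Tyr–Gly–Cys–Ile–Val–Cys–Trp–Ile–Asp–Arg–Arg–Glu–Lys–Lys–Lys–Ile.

Matching residues: Asp13, Glu16.

2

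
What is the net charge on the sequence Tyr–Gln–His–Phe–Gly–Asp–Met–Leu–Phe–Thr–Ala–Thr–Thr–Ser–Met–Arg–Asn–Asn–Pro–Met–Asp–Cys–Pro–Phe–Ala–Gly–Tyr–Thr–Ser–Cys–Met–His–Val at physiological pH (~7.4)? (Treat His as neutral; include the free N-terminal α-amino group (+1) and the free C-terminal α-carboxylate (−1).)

At pH ~7.4 the Lys and Arg side chains are protonated (+1), the Asp and Glu side chains are deprotonated (−1), and with His taken as neutral all other side chains carry no charge.
Positive (K, R): Arg16 → +1.
Negative (D, E): Asp6, Asp21 → −2.
The N-terminus (+1) and C-terminus (−1) cancel.
Net charge = (+1) + (−2) = −1.

-1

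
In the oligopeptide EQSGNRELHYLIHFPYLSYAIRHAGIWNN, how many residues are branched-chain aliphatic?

The BCAAs are Val, Leu, and Ile — aliphatic side chains with a branch point.
Matching residues: L8, L11, I12, L17, I21, I26.

6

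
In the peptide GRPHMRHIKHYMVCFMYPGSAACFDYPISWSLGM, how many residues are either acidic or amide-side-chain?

Acidic: D, E. Amide-side-chain: N, Q.
Acidic residues here: D25 (1).
Amide-side-chain residues here: none (0).
The two groups share no amino acid, so total = 1 + 0 = 1.

1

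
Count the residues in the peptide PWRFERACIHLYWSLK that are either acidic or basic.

5

Acidic: D, E. Basic: H, K, R.
Acidic residues here: E5 (1).
Basic residues here: R3, R6, H10, K16 (4).
The two groups share no amino acid, so total = 1 + 4 = 5.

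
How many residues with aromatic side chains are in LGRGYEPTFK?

2

F, W, and Y each carry an aromatic ring on the side chain.
Matching residues: Y5, F9.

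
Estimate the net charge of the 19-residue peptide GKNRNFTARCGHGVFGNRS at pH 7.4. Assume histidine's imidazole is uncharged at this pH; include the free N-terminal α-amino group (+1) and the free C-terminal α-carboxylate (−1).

The side chains ionized at physiological pH are Lys/Arg (+1) and Asp/Glu (−1); with His treated as neutral, nothing else contributes.
Positive (K, R): K2, R4, R9, R18 → +4.
Negative (D, E): none → −0.
The N-terminus (+1) and C-terminus (−1) cancel.
Net charge = (+4) + (−0) = +4.

+4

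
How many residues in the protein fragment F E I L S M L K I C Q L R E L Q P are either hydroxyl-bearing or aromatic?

2

Hydroxyl-bearing: S, T, Y. Aromatic: F, W, Y.
Hydroxyl-bearing residues here: S5 (1).
Aromatic residues here: F1 (1).
(Y belongs to both groups, but none appear in this sequence.) Total = 1 + 1 = 2.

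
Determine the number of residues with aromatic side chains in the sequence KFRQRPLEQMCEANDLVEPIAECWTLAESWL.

F, W, and Y each carry an aromatic ring on the side chain.
Matching residues: F2, W24, W30.

3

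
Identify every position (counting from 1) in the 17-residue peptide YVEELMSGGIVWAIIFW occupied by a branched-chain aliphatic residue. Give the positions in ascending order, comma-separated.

2, 5, 10, 11, 14, 15

The BCAAs are Val, Leu, and Ile — aliphatic side chains with a branch point.
Matching residues: V2, L5, I10, V11, I14, I15.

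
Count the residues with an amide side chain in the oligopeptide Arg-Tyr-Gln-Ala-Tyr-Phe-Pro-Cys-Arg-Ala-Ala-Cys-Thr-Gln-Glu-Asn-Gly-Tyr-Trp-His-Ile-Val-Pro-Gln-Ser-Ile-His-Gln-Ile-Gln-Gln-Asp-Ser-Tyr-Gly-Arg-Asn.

Asparagine (N) and glutamine (Q) have uncharged amide side chains.
Matching residues: Gln3, Gln14, Asn16, Gln24, Gln28, Gln30, Gln31, Asn37.

8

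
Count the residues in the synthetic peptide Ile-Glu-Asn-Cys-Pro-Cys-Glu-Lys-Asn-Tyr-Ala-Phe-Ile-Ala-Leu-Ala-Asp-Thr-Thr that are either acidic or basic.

Acidic: D, E. Basic: H, K, R.
Acidic residues here: Glu2, Glu7, Asp17 (3).
Basic residues here: Lys8 (1).
The two groups share no amino acid, so total = 3 + 1 = 4.

4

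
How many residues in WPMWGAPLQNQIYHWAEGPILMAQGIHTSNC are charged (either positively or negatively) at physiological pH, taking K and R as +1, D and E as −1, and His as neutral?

Charged side chains at pH ~7.4: K, R (positive); D, E (negative).
Matching residues: E17.

1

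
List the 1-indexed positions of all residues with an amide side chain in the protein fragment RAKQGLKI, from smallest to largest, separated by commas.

The amide-side-chain residues are Asn (N) and Gln (Q).
Matching residues: Q4.

4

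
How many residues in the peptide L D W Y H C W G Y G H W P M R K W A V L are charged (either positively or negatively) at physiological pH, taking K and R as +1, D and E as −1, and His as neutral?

Charged side chains at pH ~7.4: K, R (positive); D, E (negative).
Matching residues: D2, R15, K16.

3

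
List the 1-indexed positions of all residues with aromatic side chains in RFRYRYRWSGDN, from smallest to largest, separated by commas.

Phenylalanine (F), tryptophan (W), and tyrosine (Y) have aromatic ring side chains.
Matching residues: F2, Y4, Y6, W8.

2, 4, 6, 8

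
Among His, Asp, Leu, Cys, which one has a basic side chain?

Lysine (K), arginine (R), and histidine (H) have basic, nitrogen-containing side chains.
Of the listed options, only His belongs to this group.

His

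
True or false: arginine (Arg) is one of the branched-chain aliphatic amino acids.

False

V, L, and I make up the branched-chain aliphatic group.
Arginine is not in this group.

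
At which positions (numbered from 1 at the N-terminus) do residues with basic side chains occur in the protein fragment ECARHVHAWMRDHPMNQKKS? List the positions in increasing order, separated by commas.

4, 5, 7, 11, 13, 18, 19

K, R, and H are the three residues with basic side chains (ε-amine, guanidinium, and imidazole respectively).
Matching residues: R4, H5, H7, R11, H13, K18, K19.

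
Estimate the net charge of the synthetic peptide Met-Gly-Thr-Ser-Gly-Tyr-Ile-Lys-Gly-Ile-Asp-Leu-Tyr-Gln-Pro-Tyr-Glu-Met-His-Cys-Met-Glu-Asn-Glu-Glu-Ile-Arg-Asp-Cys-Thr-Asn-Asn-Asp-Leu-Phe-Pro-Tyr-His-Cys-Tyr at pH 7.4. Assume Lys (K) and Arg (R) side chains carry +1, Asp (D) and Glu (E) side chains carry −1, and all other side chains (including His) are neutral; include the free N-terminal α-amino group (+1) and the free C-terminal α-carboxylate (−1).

-5

Positive (K, R): Lys8, Arg27 → +2.
Negative (D, E): Asp11, Glu17, Glu22, Glu24, Glu25, Asp28, Asp33 → −7.
The N-terminus (+1) and C-terminus (−1) cancel.
Net charge = (+2) + (−7) = −5.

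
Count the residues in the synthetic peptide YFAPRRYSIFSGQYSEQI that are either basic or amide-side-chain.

4

Basic: H, K, R. Amide-side-chain: N, Q.
Basic residues here: R5, R6 (2).
Amide-side-chain residues here: Q13, Q17 (2).
The two groups share no amino acid, so total = 2 + 2 = 4.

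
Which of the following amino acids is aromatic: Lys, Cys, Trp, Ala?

F, W, and Y each carry an aromatic ring on the side chain.
Of the listed options, only Trp belongs to this group.

Trp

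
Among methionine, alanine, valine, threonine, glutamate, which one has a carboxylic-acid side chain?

glutamate

Aspartate (D) and glutamate (E) have carboxylic-acid side chains and are the acidic amino acids.
Of the listed options, only glutamate belongs to this group.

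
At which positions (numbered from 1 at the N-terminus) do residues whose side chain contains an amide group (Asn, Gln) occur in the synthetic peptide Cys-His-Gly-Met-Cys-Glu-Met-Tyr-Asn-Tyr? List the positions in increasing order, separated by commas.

9

Matching residues: Asn9.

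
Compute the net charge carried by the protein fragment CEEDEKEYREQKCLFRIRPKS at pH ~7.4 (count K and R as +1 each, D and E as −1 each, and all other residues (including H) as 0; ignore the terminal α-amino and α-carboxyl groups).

0

Positive (K, R): K6, R9, K12, R16, R18, K20 → +6.
Negative (D, E): E2, E3, D4, E5, E7, E10 → −6.
Net charge = (+6) + (−6) = 0.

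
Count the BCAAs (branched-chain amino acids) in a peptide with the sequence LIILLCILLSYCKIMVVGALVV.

14

V, L, and I make up the branched-chain aliphatic group.
Matching residues: L1, I2, I3, L4, L5, I7, L8, L9, I14, V16, V17, L20, V21, V22.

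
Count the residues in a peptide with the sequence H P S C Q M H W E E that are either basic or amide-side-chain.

Basic: H, K, R. Amide-side-chain: N, Q.
Basic residues here: H1, H7 (2).
Amide-side-chain residues here: Q5 (1).
The two groups share no amino acid, so total = 2 + 1 = 3.

3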